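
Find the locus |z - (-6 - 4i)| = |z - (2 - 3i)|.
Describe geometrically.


Equal distances means the locus is the perpendicular bisector of z1 and z2.
Midpoint = ((-6+2)/2, (-4+(-3))/2) = (-2.0000, -3.5000)

Perpendicular bisector through (-2.0000, -3.5000)


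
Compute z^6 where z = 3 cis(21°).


r^6 = 3^6 = 729
n*theta = 6*21° = 126° = 126° (mod 360)
a = 729*cos(126°) = -428.4954
b = 729*sin(126°) = 589.7734

729 cis(126°) = -428.4954 + 589.7734i


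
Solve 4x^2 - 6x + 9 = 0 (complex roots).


disc = (-6)^2 - 4*4*9 = 36 - 144 = -108
sqrt(|disc|) = sqrt(108) = 10.3923
Real part = 6/(2*4) = 0.7500
Imag part = 10.3923/(2*4) = 1.2990

0.7500 ± 1.2990i


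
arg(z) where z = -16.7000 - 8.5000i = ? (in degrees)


Re = -16.7, Im = -8.5
arg = atan2(-8.5, -16.7) = -153.0247 degrees

arg(z) = -153.0247 degrees


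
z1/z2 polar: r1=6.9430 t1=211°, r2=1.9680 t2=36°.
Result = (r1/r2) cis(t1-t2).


r = 6.9430 / 1.9680 = 3.5279
theta = 211° - 36° = 175° = 175° (mod 360)

3.5279 cis(175°)


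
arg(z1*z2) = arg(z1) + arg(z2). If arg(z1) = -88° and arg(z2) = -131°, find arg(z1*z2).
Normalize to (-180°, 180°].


arg(z1*z2) = -88° - 131° = -219°
Normalized to (-180°, 180°]: 141°

141°


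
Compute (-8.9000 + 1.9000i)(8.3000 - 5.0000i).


Real = -8.9*8.3 - 1.9*(-5) = -73.87 - (-9.5) = -64.37
Imag = -8.9*(-5) + 8.3*1.9 = 44.5 + 15.77 = 60.27

-64.3700 + 60.2700i


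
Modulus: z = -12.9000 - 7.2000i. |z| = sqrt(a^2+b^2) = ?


|z| = sqrt((-12.9)^2 + (-7.2)^2) = sqrt(166.41 + 51.84) = sqrt(218.25) = 14.7733

|z| = 14.7733


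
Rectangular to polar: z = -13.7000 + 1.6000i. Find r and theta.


r = sqrt(187.69+2.56) = sqrt(190.25) = 13.7931
theta = atan2(1.6, -13.7) = 173.3387 degrees

r = 13.7931, theta = 173.3387 degrees


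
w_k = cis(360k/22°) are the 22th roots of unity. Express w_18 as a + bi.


Angle = 360*18/22 = 294.5455°
a = cos(294.5455°) = 0.4154
b = sin(294.5455°) = -0.9096

0.4154 - 0.9096i


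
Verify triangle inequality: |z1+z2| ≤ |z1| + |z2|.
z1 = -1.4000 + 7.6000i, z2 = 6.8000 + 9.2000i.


|z1| = sqrt((-1.4)^2 + 7.6^2) = sqrt(59.72) = 7.7279
|z2| = sqrt(6.8^2 + 9.2^2) = sqrt(130.88) = 11.4403
z1+z2 = 5.4000 + 16.8000i
|z1+z2| = sqrt(311.4) = 17.6465
|z1|+|z2| = 7.7279 + 11.4403 = 19.1682

|z1+z2| = 17.6465 ≤ |z1|+|z2| = 19.1682 (verified)


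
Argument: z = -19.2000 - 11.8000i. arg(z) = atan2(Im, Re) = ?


Re = -19.2, Im = -11.8
arg = atan2(-11.8, -19.2) = -148.4258 degrees

arg(z) = -148.4258 degrees


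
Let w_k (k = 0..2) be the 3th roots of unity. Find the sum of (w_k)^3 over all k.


The roots are w_k = w^k with w = e^(2*pi*i/3), and (w^k)^3 = (w^3)^k.
So S = 1 + u + u^2 + ... + u^(2) with u = w^3.
3 = 1*3 + 0, so 3 is a multiple of 3 and u = (w^3)^1 = 1.
Every one of the 3 terms equals 1: S = 3

S = 3


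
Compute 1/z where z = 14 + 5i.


|z|^2 = 196+25 = 221
1/z = (14 - 5i)/221

1/z = 0.0633 - 0.0226i


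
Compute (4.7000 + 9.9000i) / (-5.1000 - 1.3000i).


Conjugate of z2 = -5.1000 + 1.3000i
Numerator: (4.7000 + 9.9000i)(-5.1000 + 1.3000i) = -36.8400 - 44.3800i
Denominator: (-5.1)^2 + (-1.3)^2 = 27.7
Result = (-36.8400 - 44.3800i)/27.7

-1.3300 - 1.6022i


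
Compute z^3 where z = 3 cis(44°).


r^3 = 3^3 = 27
n*theta = 3*44° = 132° = 132° (mod 360)
a = 27*cos(132°) = -18.0665
b = 27*sin(132°) = 20.0649

27 cis(132°) = -18.0665 + 20.0649i


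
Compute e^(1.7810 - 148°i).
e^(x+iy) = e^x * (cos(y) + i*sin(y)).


e^1.7810 = 5.9358
cos(-148°) = -0.848048
sin(-148°) = -0.52992
Real = 5.9358*(-0.848048) = -5.0338
Imag = 5.9358*(-0.52992) = -3.1455

-5.0338 - 3.1455i


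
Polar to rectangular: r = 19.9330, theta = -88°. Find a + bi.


a = 19.9330*cos(-88°) = 19.9330*0.0349 = 0.6957
b = 19.9330*sin(-88°) = 19.9330*(-0.999391) = -19.9209

0.6957 - 19.9209i


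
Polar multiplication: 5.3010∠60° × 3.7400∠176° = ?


r = 5.3010 * 3.7400 = 19.8257
theta = 60° + 176° = 236° = 236° (mod 360)

19.8257 cis(236°)


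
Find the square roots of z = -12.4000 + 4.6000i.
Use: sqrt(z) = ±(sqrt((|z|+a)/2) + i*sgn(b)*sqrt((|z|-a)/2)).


|z| = sqrt(153.76+21.16) = 13.2257
sqrt((|z|+a)/2) = sqrt((13.2257+(-12.4))/2) = sqrt(0.4129) = 0.6425
sqrt((|z|-a)/2) = sqrt((13.2257-(-12.4))/2) = sqrt(12.8129) = 3.5795

±(0.6425 + 3.5795i) i.e. 0.6425 + 3.5795i and -0.6425 - 3.5795i


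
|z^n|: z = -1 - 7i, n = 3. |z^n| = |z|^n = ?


|z| = sqrt(1+49) = sqrt(50) = 7.0711
|z^3| = |z|^3 = (sqrt(50))^3 = 50*sqrt(50)

|z^3| = 50*sqrt(50) ≈ 353.5534


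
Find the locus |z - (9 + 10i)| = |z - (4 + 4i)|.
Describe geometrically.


Equal distances means the locus is the perpendicular bisector of z1 and z2.
Midpoint = ((9+4)/2, (10+4)/2) = (6.5000, 7.0000)

Perpendicular bisector through (6.5000, 7.0000)


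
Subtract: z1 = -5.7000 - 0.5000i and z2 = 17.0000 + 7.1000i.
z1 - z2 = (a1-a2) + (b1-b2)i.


Real: -5.7 - 17 = -22.7
Imag: -0.5 - 7.1 = -7.6

-22.7000 - 7.6000i


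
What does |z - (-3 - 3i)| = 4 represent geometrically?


|z - z0| = r is a circle with center z0 and radius r.
Center = (-3, -3), radius = 4

Circle with center (-3, -3) and radius 4


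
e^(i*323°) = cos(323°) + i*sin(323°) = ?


cos(323°) = 0.7986
sin(323°) = -0.6018

e^(i*323°) = 0.7986 - 0.6018i


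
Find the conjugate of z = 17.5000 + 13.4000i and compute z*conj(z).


z_bar = 17.5000 - 13.4000i
z*z_bar = 17.5^2 + 13.4^2 = 306.25 + 179.56 = 485.81

z_bar = 17.5000 - 13.4000i, z*z_bar = 485.81


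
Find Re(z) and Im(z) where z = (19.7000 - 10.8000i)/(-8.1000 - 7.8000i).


Multiply by conjugate: (19.7000 - 10.8000i)(-8.1000 + 7.8000i) / ((-8.1)^2 + (-7.8)^2)
Numerator real = 19.7*(-8.1) - (10.8)*(-7.8) = -75.33
Numerator imag = -10.8*(-8.1) - 19.7*(-7.8) = 241.14
Denominator = 126.45
Re(z) = -75.33/126.45 = -0.5957
Im(z) = 241.14/126.45 = 1.9070

Re(z) = -0.5957, Im(z) = 1.9070


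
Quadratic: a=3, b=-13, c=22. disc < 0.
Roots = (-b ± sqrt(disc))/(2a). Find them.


disc = (-13)^2 - 4*3*22 = 169 - 264 = -95
sqrt(|disc|) = sqrt(95) = 9.7468
Real part = 13/(2*3) = 2.1667
Imag part = 9.7468/(2*3) = 1.6245

2.1667 ± 1.6245i


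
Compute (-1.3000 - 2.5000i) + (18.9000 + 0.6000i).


Real: -1.3 + 18.9 = 17.6
Imag: -2.5 + 0.6 = -1.9

17.6000 - 1.9000i


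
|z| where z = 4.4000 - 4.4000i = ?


|z| = sqrt(4.4^2 + (-4.4)^2) = sqrt(19.36 + 19.36) = sqrt(38.72) = 6.2225

|z| = 6.2225


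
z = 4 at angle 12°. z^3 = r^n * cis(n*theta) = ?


r^3 = 4^3 = 64
n*theta = 3*12° = 36° = 36° (mod 360)
a = 64*cos(36°) = 51.7771
b = 64*sin(36°) = 37.6183

64 cis(36°) = 51.7771 + 37.6183i


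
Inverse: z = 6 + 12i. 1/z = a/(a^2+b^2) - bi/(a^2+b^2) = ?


|z|^2 = 36+144 = 180
1/z = (6 - 12i)/180

1/z = 0.0333 - 0.0667i


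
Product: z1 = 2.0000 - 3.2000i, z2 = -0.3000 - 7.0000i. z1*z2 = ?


Real = 2*(-0.3) - (-3.2)*(-7) = -0.6 - 22.4 = -23
Imag = 2*(-7) - (0.3)*(-3.2) = -14 + 0.96 = -13.04

-23.0000 - 13.0400i


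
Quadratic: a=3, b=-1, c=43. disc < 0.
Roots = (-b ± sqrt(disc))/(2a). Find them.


disc = (-1)^2 - 4*3*43 = 1 - 516 = -515
sqrt(|disc|) = sqrt(515) = 22.6936
Real part = 1/(2*3) = 0.1667
Imag part = 22.6936/(2*3) = 3.7823

0.1667 ± 3.7823i


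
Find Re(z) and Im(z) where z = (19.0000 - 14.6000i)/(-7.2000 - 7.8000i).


Multiply by conjugate: (19.0000 - 14.6000i)(-7.2000 + 7.8000i) / ((-7.2)^2 + (-7.8)^2)
Numerator real = 19*(-7.2) - (14.6)*(-7.8) = -22.92
Numerator imag = -14.6*(-7.2) - 19*(-7.8) = 253.32
Denominator = 112.68
Re(z) = -22.92/112.68 = -0.2034
Im(z) = 253.32/112.68 = 2.2481

Re(z) = -0.2034, Im(z) = 2.2481


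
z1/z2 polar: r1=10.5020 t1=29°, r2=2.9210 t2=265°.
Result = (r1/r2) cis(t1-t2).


r = 10.5020 / 2.9210 = 3.5953
theta = 29° - 265° = -236° = 124° (mod 360)

3.5953 cis(124°)


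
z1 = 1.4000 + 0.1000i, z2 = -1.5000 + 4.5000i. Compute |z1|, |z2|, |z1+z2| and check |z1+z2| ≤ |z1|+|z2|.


|z1| = sqrt(1.4^2 + 0.1^2) = sqrt(1.97) = 1.4036
|z2| = sqrt((-1.5)^2 + 4.5^2) = sqrt(22.5) = 4.7434
z1+z2 = -0.1000 + 4.6000i
|z1+z2| = sqrt(21.17) = 4.6011
|z1|+|z2| = 1.4036 + 4.7434 = 6.1470

|z1+z2| = 4.6011 ≤ |z1|+|z2| = 6.1470 (verified)


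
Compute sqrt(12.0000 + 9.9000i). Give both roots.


|z| = sqrt(144+98.01) = 15.5567
sqrt((|z|+a)/2) = sqrt((15.5567+12)/2) = sqrt(13.7783) = 3.7119
sqrt((|z|-a)/2) = sqrt((15.5567-12)/2) = sqrt(1.7783) = 1.3335

±(3.7119 + 1.3335i) i.e. 3.7119 + 1.3335i and -3.7119 - 1.3335i


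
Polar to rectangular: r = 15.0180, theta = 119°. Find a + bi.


a = 15.0180*cos(119°) = 15.0180*(-0.48481) = -7.2809
b = 15.0180*sin(119°) = 15.0180*0.87462 = 13.1350

-7.2809 + 13.1350i


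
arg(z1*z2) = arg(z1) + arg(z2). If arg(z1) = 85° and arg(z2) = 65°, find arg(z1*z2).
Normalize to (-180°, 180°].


arg(z1*z2) = 85° + 65° = 150°
Normalized to (-180°, 180°]: 150°

150°


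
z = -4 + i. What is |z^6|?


|z| = sqrt(16+1) = sqrt(17) = 4.1231
|z^6| = |z|^6 = (sqrt(17))^6 = 17^3 = 4913

|z^6| = 4913


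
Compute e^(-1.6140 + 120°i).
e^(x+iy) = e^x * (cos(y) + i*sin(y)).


e^-1.6140 = 0.19909
cos(120°) = -0.5
sin(120°) = 0.866
Real = 0.19909*(-0.5) = -0.0995
Imag = 0.19909*0.866 = 0.1724

-0.0995 + 0.1724i


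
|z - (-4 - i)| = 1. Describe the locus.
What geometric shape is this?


|z - z0| = r is a circle with center z0 and radius r.
Center = (-4, -1), radius = 1

Circle with center (-4, -1) and radius 1


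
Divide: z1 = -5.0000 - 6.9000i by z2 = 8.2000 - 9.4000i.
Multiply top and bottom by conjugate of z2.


Conjugate of z2 = 8.2000 + 9.4000i
Numerator: (-5.0000 - 6.9000i)(8.2000 + 9.4000i) = 23.8600 - 103.5800i
Denominator: 8.2^2 + (-9.4)^2 = 155.6
Result = (23.8600 - 103.5800i)/155.6

0.1533 - 0.6657i


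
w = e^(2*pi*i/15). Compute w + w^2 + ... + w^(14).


With w = e^(2*pi*i/15), all 15 of the 15th roots of unity w^0 = 1, w, ..., w^(14) sum to 0: 1 + w + ... + w^(14) = (1 - w^15)/(1 - w) = 0 since w^15 = 1, w ≠ 1.
Removing the root 1: w + w^2 + ... + w^(14) = 0 - 1 = -1

Sum = -1


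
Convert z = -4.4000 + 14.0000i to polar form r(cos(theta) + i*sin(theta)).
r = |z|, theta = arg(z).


r = sqrt(19.36+196) = sqrt(215.36) = 14.6751
theta = atan2(14, -4.4) = 107.4472 degrees

r = 14.6751, theta = 107.4472 degrees


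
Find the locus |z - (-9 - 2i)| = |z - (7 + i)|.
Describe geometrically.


Equal distances means the locus is the perpendicular bisector of z1 and z2.
Midpoint = ((-9+7)/2, (-2+1)/2) = (-1.0000, -0.5000)

Perpendicular bisector through (-1.0000, -0.5000)


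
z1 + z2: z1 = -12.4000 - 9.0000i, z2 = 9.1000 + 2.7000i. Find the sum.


Real: -12.4 + 9.1 = -3.3
Imag: -9 + 2.7 = -6.3

-3.3000 - 6.3000i


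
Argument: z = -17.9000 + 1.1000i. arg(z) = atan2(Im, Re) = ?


Re = -17.9, Im = 1.1
arg = atan2(1.1, -17.9) = 176.4835 degrees

arg(z) = 176.4835 degrees


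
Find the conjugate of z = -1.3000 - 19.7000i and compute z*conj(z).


z_bar = -1.3000 + 19.7000i
z*z_bar = (-1.3)^2 + (-19.7)^2 = 1.69 + 388.09 = 389.78

z_bar = -1.3000 + 19.7000i, z*z_bar = 389.78


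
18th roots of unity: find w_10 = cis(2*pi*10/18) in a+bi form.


Angle = 360*10/18 = 200°
a = cos(200°) = -0.9397
b = sin(200°) = -0.3420

-0.9397 - 0.3420i


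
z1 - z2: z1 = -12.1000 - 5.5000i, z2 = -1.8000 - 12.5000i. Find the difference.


Real: -12.1 + 1.8 = -10.3
Imag: -5.5 + 12.5 = 7

-10.3000 + 7.0000i


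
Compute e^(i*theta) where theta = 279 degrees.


cos(279°) = 0.1564
sin(279°) = -0.9877

e^(i*279°) = 0.1564 - 0.9877i


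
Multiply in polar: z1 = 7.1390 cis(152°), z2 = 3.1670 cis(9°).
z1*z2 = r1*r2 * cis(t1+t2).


r = 7.1390 * 3.1670 = 22.6092
theta = 152° + 9° = 161° = 161° (mod 360)

22.6092 cis(161°)


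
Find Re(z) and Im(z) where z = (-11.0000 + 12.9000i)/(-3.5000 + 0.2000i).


Multiply by conjugate: (-11.0000 + 12.9000i)(-3.5000 - 0.2000i) / ((-3.5)^2 + 0.2^2)
Numerator real = -11*(-3.5) + 12.9*0.2 = 41.08
Numerator imag = 12.9*(-3.5) - (-11)*0.2 = -42.95
Denominator = 12.29
Re(z) = 41.08/12.29 = 3.3426
Im(z) = -42.95/12.29 = -3.4947

Re(z) = 3.3426, Im(z) = -3.4947


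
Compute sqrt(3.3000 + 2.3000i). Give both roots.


|z| = sqrt(10.89+5.29) = 4.0224
sqrt((|z|+a)/2) = sqrt((4.0224+3.3)/2) = sqrt(3.6612) = 1.9134
sqrt((|z|-a)/2) = sqrt((4.0224-3.3)/2) = sqrt(0.3612) = 0.6010

±(1.9134 + 0.6010i) i.e. 1.9134 + 0.6010i and -1.9134 - 0.6010i


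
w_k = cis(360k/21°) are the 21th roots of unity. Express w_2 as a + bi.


Angle = 360*2/21 = 34.2857°
a = cos(34.2857°) = 0.8262
b = sin(34.2857°) = 0.5633

0.8262 + 0.5633i


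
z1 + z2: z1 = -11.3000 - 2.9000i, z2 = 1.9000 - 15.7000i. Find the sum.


Real: -11.3 + 1.9 = -9.4
Imag: -2.9 - 15.7 = -18.6

-9.4000 - 18.6000i


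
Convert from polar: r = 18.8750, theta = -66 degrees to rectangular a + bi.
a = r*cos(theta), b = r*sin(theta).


a = 18.8750*cos(-66°) = 18.8750*0.40674 = 7.6772
b = 18.8750*sin(-66°) = 18.8750*(-0.913545) = -17.2432

7.6772 - 17.2432i


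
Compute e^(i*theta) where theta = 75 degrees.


cos(75°) = 0.2588
sin(75°) = 0.9659

e^(i*75°) = 0.2588 + 0.9659i


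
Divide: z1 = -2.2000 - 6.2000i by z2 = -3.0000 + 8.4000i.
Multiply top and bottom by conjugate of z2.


Conjugate of z2 = -3.0000 - 8.4000i
Numerator: (-2.2000 - 6.2000i)(-3.0000 - 8.4000i) = -45.4800 + 37.0800i
Denominator: (-3)^2 + 8.4^2 = 79.56
Result = (-45.4800 + 37.0800i)/79.56

-0.5716 + 0.4661i


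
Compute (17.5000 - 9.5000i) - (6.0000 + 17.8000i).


Real: 17.5 - 6 = 11.5
Imag: -9.5 - 17.8 = -27.3

11.5000 - 27.3000i


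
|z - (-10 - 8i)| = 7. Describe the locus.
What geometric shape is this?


|z - z0| = r is a circle with center z0 and radius r.
Center = (-10, -8), radius = 7

Circle with center (-10, -8) and radius 7


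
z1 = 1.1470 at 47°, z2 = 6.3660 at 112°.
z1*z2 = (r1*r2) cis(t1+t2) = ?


r = 1.1470 * 6.3660 = 7.3018
theta = 47° + 112° = 159° = 159° (mod 360)

7.3018 cis(159°)


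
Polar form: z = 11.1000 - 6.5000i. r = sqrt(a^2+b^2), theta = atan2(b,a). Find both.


r = sqrt(123.21+42.25) = sqrt(165.46) = 12.8631
theta = atan2(-6.5, 11.1) = -30.3526 degrees

r = 12.8631, theta = -30.3526 degrees


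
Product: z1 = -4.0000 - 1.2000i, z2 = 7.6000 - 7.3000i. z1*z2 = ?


Real = -4*7.6 - (-1.2)*(-7.3) = -30.4 - 8.76 = -39.16
Imag = -4*(-7.3) + 7.6*(-1.2) = 29.2 - (9.12) = 20.08

-39.1600 + 20.0800i


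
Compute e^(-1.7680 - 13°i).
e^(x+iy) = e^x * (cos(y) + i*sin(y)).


e^-1.7680 = 0.1707
cos(-13°) = 0.9744
sin(-13°) = -0.225
Real = 0.1707*0.9744 = 0.1663
Imag = 0.1707*(-0.225) = -0.0384

0.1663 - 0.0384i


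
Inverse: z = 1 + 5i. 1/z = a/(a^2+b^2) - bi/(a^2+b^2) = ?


|z|^2 = 1+25 = 26
1/z = (1 - 5i)/26

1/z = 0.0385 - 0.1923i


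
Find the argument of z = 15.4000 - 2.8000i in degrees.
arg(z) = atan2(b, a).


Re = 15.4, Im = -2.8
arg = atan2(-2.8, 15.4) = -10.3048 degrees

arg(z) = -10.3048 degrees


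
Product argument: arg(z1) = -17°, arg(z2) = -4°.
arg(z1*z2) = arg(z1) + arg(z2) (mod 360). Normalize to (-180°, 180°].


arg(z1*z2) = -17° - 4° = -21°
Normalized to (-180°, 180°]: -21°

-21°


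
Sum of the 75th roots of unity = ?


The sum of all 75th roots of unity is 0.
Geometric series: (1 - w^75)/(1 - w) = (1-1)/(1-w) = 0 since w^75 = 1, w ≠ 1.
Alternatively: coefficient of z^74 in z^75 - 1 is 0.

0


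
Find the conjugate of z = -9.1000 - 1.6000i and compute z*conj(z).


z_bar = -9.1000 + 1.6000i
z*z_bar = (-9.1)^2 + (-1.6)^2 = 82.81 + 2.56 = 85.37

z_bar = -9.1000 + 1.6000i, z*z_bar = 85.37


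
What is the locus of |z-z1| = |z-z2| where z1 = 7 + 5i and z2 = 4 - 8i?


Equal distances means the locus is the perpendicular bisector of z1 and z2.
Midpoint = ((7+4)/2, (5+(-8))/2) = (5.5000, -1.5000)

Perpendicular bisector through (5.5000, -1.5000)


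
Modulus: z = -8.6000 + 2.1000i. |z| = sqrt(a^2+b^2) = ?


|z| = sqrt((-8.6)^2 + 2.1^2) = sqrt(73.96 + 4.41) = sqrt(78.37) = 8.8527

|z| = 8.8527


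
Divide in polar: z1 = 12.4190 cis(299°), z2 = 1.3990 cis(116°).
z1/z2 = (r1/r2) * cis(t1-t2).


r = 12.4190 / 1.3990 = 8.8771
theta = 299° - 116° = 183° = 183° (mod 360)

8.8771 cis(183°)


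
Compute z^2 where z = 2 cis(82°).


r^2 = 2^2 = 4
n*theta = 2*82° = 164° = 164° (mod 360)
a = 4*cos(164°) = -3.8450
b = 4*sin(164°) = 1.1025

4 cis(164°) = -3.8450 + 1.1025i


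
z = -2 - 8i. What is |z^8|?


|z| = sqrt(4+64) = sqrt(68) = 8.2462
|z^8| = |z|^8 = (sqrt(68))^8 = 68^4 = 21381376

|z^8| = 21381376


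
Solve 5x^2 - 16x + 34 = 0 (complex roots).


disc = (-16)^2 - 4*5*34 = 256 - 680 = -424
sqrt(|disc|) = sqrt(424) = 20.5913
Real part = 16/(2*5) = 1.6000
Imag part = 20.5913/(2*5) = 2.0591

1.6000 ± 2.0591i


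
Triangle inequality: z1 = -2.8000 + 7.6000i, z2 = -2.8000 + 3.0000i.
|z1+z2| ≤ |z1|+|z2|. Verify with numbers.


|z1| = sqrt((-2.8)^2 + 7.6^2) = sqrt(65.6) = 8.0994
|z2| = sqrt((-2.8)^2 + 3^2) = sqrt(16.84) = 4.1037
z1+z2 = -5.6000 + 10.6000i
|z1+z2| = sqrt(143.72) = 11.9883
|z1|+|z2| = 8.0994 + 4.1037 = 12.2031

|z1+z2| = 11.9883 ≤ |z1|+|z2| = 12.2031 (verified)


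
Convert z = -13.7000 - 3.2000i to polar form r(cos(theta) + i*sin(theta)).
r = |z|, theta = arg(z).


r = sqrt(187.69+10.24) = sqrt(197.93) = 14.0688
theta = atan2(-3.2, -13.7) = -166.8528 degrees

r = 14.0688, theta = -166.8528 degrees


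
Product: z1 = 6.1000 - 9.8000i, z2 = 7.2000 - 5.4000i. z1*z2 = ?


Real = 6.1*7.2 - (-9.8)*(-5.4) = 43.92 - 52.92 = -9
Imag = 6.1*(-5.4) + 7.2*(-9.8) = -32.94 - (70.56) = -103.5

-9.0000 - 103.5000i


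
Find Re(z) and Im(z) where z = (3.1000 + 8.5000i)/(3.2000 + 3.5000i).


Multiply by conjugate: (3.1000 + 8.5000i)(3.2000 - 3.5000i) / (3.2^2 + 3.5^2)
Numerator real = 3.1*3.2 + 8.5*3.5 = 39.67
Numerator imag = 8.5*3.2 - 3.1*3.5 = 16.35
Denominator = 22.49
Re(z) = 39.67/22.49 = 1.7639
Im(z) = 16.35/22.49 = 0.7270

Re(z) = 1.7639, Im(z) = 0.7270


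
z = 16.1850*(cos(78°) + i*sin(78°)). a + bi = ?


a = 16.1850*cos(78°) = 16.1850*0.207912 = 3.3651
b = 16.1850*sin(78°) = 16.1850*0.978148 = 15.8313

3.3651 + 15.8313i


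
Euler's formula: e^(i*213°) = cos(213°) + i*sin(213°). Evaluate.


cos(213°) = -0.8387
sin(213°) = -0.5446

e^(i*213°) = -0.8387 - 0.5446i


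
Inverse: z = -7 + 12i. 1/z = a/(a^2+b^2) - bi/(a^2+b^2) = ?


|z|^2 = 49+144 = 193
1/z = (-7 - 12i)/193

1/z = -0.0363 - 0.0622i


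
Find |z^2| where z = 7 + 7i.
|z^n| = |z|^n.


|z| = sqrt(49+49) = sqrt(98) = 9.8995
|z^2| = |z|^2 = (sqrt(98))^2 = 98

|z^2| = 98


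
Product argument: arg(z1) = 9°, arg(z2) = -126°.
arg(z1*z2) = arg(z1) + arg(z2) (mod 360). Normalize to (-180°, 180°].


arg(z1*z2) = 9° - 126° = -117°
Normalized to (-180°, 180°]: -117°

-117°


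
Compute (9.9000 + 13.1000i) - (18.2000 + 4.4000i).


Real: 9.9 - 18.2 = -8.3
Imag: 13.1 - 4.4 = 8.7

-8.3000 + 8.7000i


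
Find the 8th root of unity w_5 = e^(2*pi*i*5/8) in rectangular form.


Angle = 360*5/8 = 225°
a = cos(225°) = -0.7071
b = sin(225°) = -0.7071

-0.7071 - 0.7071i


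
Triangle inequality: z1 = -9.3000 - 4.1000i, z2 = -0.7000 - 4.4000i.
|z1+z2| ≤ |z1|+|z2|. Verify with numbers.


|z1| = sqrt((-9.3)^2 + (-4.1)^2) = sqrt(103.3) = 10.1637
|z2| = sqrt((-0.7)^2 + (-4.4)^2) = sqrt(19.85) = 4.4553
z1+z2 = -10.0000 - 8.5000i
|z1+z2| = sqrt(172.25) = 13.1244
|z1|+|z2| = 10.1637 + 4.4553 = 14.6190

|z1+z2| = 13.1244 ≤ |z1|+|z2| = 14.6190 (verified)


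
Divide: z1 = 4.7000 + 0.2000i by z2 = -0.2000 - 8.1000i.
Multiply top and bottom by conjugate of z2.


Conjugate of z2 = -0.2000 + 8.1000i
Numerator: (4.7000 + 0.2000i)(-0.2000 + 8.1000i) = -2.5600 + 38.0300i
Denominator: (-0.2)^2 + (-8.1)^2 = 65.65
Result = (-2.5600 + 38.0300i)/65.65

-0.0390 + 0.5793i


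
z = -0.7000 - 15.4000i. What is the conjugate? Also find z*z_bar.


z_bar = -0.7000 + 15.4000i
z*z_bar = (-0.7)^2 + (-15.4)^2 = 0.49 + 237.16 = 237.65

z_bar = -0.7000 + 15.4000i, z*z_bar = 237.65


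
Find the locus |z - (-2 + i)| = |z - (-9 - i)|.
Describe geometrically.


Equal distances means the locus is the perpendicular bisector of z1 and z2.
Midpoint = ((-2+(-9))/2, (1+(-1))/2) = (-5.5000, 0)

Perpendicular bisector through (-5.5000, 0)


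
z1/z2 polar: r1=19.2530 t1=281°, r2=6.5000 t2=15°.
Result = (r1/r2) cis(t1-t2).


r = 19.2530 / 6.5000 = 2.9620
theta = 281° - 15° = 266° = 266° (mod 360)

2.9620 cis(266°)


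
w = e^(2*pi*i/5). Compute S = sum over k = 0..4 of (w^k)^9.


The roots are w_k = w^k with w = e^(2*pi*i/5), and (w^k)^9 = (w^9)^k.
So S = 1 + u + u^2 + ... + u^(4) with u = w^9.
9 = 1*5 + 4, so 9 is not a multiple of 5: u = (w^5)^1 * w^4 = w^4 ≠ 1 (w is a primitive 5th root), while u^5 = (w^5)^9 = 1.
Geometric series: S = (1 - u^5)/(1 - u) = (1 - 1)/(1 - u) = 0

S = 0


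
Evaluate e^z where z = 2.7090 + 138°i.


e^2.7090 = 15.0143
cos(138°) = -0.743145
sin(138°) = 0.66913
Real = 15.0143*(-0.743145) = -11.1578
Imag = 15.0143*0.66913 = 10.0465

-11.1578 + 10.0465i


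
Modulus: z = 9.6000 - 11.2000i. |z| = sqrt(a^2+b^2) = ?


|z| = sqrt(9.6^2 + (-11.2)^2) = sqrt(92.16 + 125.44) = sqrt(217.6) = 14.7513

|z| = 14.7513


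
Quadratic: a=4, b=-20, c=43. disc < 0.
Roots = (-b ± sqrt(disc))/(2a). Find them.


disc = (-20)^2 - 4*4*43 = 400 - 688 = -288
sqrt(|disc|) = sqrt(288) = 16.9706
Real part = 20/(2*4) = 2.5000
Imag part = 16.9706/(2*4) = 2.1213

2.5000 ± 2.1213i


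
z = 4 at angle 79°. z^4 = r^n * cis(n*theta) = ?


r^4 = 4^4 = 256
n*theta = 4*79° = 316° = 316° (mod 360)
a = 256*cos(316°) = 184.1510
b = 256*sin(316°) = -177.8325

256 cis(316°) = 184.1510 - 177.8325i


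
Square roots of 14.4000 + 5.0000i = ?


|z| = sqrt(207.36+25) = 15.2434
sqrt((|z|+a)/2) = sqrt((15.2434+14.4)/2) = sqrt(14.8217) = 3.8499
sqrt((|z|-a)/2) = sqrt((15.2434-14.4)/2) = sqrt(0.4217) = 0.6494

±(3.8499 + 0.6494i) i.e. 3.8499 + 0.6494i and -3.8499 - 0.6494i


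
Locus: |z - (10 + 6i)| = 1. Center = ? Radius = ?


|z - z0| = r is a circle with center z0 and radius r.
Center = (10, 6), radius = 1

Circle with center (10, 6) and radius 1


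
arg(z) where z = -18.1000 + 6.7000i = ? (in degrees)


Re = -18.1, Im = 6.7
arg = atan2(6.7, -18.1) = 159.6872 degrees

arg(z) = 159.6872 degrees


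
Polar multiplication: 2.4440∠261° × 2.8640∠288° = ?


r = 2.4440 * 2.8640 = 6.9996
theta = 261° + 288° = 549° = 189° (mod 360)

6.9996 cis(189°)


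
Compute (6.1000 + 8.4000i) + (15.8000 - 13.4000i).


Real: 6.1 + 15.8 = 21.9
Imag: 8.4 - 13.4 = -5

21.9000 - 5.0000i


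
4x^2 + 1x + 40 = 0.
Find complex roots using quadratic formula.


disc = 1^2 - 4*4*40 = 1 - 640 = -639
sqrt(|disc|) = sqrt(639) = 25.2784
Real part = -1/(2*4) = -0.1250
Imag part = 25.2784/(2*4) = 3.1598

-0.1250 ± 3.1598i


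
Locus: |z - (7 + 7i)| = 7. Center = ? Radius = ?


|z - z0| = r is a circle with center z0 and radius r.
Center = (7, 7), radius = 7

Circle with center (7, 7) and radius 7


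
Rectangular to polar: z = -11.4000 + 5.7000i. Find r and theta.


r = sqrt(129.96+32.49) = sqrt(162.45) = 12.7456
theta = atan2(5.7, -11.4) = 153.4349 degrees

r = 12.7456, theta = 153.4349 degrees


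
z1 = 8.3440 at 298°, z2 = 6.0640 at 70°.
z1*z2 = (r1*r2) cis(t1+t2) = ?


r = 8.3440 * 6.0640 = 50.5980
theta = 298° + 70° = 368° = 8° (mod 360)

50.5980 cis(8°)


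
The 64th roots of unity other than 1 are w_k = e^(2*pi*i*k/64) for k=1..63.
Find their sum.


With w = e^(2*pi*i/64), all 64 of the 64th roots of unity w^0 = 1, w, ..., w^(63) sum to 0: 1 + w + ... + w^(63) = (1 - w^64)/(1 - w) = 0 since w^64 = 1, w ≠ 1.
Removing the root 1: w + w^2 + ... + w^(63) = 0 - 1 = -1

Sum = -1


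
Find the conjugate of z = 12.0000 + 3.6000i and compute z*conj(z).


z_bar = 12.0000 - 3.6000i
z*z_bar = 12^2 + 3.6^2 = 144 + 12.96 = 156.96

z_bar = 12.0000 - 3.6000i, z*z_bar = 156.96


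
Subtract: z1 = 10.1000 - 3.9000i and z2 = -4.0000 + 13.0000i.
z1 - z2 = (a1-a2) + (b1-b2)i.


Real: 10.1 + 4 = 14.1
Imag: -3.9 - 13 = -16.9

14.1000 - 16.9000i


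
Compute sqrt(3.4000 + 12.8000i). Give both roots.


|z| = sqrt(11.56+163.84) = 13.2439
sqrt((|z|+a)/2) = sqrt((13.2439+3.4)/2) = sqrt(8.3219) = 2.8848
sqrt((|z|-a)/2) = sqrt((13.2439-3.4)/2) = sqrt(4.9219) = 2.2185

±(2.8848 + 2.2185i) i.e. 2.8848 + 2.2185i and -2.8848 - 2.2185i


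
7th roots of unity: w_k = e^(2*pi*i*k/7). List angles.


The 7th roots of unity are cis(360k/7°) for k=0..6
Angle step = 360/7 = 51.4286°
Primitive root: cis(51.4286°)
Primitive root = 0.6235 + 0.7818i

7 roots at angles: 0°, 51.4286°, 102.8571°, 154.2857°, 205.7143°, 257.1429°, 308.5714°


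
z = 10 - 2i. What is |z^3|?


|z| = sqrt(100+4) = sqrt(104) = 10.1980
|z^3| = |z|^3 = (sqrt(104))^3 = 104*sqrt(104)

|z^3| = 104*sqrt(104) ≈ 1060.5961


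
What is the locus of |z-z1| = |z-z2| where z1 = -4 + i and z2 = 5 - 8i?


Equal distances means the locus is the perpendicular bisector of z1 and z2.
Midpoint = ((-4+5)/2, (1+(-8))/2) = (0.5000, -3.5000)

Perpendicular bisector through (0.5000, -3.5000)


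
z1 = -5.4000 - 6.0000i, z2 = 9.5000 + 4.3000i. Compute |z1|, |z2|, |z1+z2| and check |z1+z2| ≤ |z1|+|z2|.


|z1| = sqrt((-5.4)^2 + (-6)^2) = sqrt(65.16) = 8.0722
|z2| = sqrt(9.5^2 + 4.3^2) = sqrt(108.74) = 10.4278
z1+z2 = 4.1000 - 1.7000i
|z1+z2| = sqrt(19.7) = 4.4385
|z1|+|z2| = 8.0722 + 10.4278 = 18.5000

|z1+z2| = 4.4385 ≤ |z1|+|z2| = 18.5000 (verified)


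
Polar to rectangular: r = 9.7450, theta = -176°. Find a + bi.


a = 9.7450*cos(-176°) = 9.7450*(-0.997564) = -9.7213
b = 9.7450*sin(-176°) = 9.7450*(-0.06976) = -0.6798

-9.7213 - 0.6798i


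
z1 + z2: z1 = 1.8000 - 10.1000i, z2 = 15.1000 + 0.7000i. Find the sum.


Real: 1.8 + 15.1 = 16.9
Imag: -10.1 + 0.7 = -9.4

16.9000 - 9.4000i


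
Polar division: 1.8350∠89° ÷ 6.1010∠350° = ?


r = 1.8350 / 6.1010 = 0.3008
theta = 89° - 350° = -261° = 99° (mod 360)

0.3008 cis(99°)


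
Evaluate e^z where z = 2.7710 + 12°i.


e^2.7710 = 15.9746
cos(12°) = 0.978148
sin(12°) = 0.20791
Real = 15.9746*0.978148 = 15.6255
Imag = 15.9746*0.20791 = 3.3213

15.6255 + 3.3213i


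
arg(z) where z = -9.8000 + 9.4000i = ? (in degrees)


Re = -9.8, Im = 9.4
arg = atan2(9.4, -9.8) = 136.1935 degrees

arg(z) = 136.1935 degrees


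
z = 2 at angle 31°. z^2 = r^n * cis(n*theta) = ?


r^2 = 2^2 = 4
n*theta = 2*31° = 62° = 62° (mod 360)
a = 4*cos(62°) = 1.8779
b = 4*sin(62°) = 3.5318

4 cis(62°) = 1.8779 + 3.5318i


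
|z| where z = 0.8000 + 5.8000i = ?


|z| = sqrt(0.8^2 + 5.8^2) = sqrt(0.64 + 33.64) = sqrt(34.28) = 5.8549

|z| = 5.8549


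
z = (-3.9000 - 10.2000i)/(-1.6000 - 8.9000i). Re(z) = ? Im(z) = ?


Multiply by conjugate: (-3.9000 - 10.2000i)(-1.6000 + 8.9000i) / ((-1.6)^2 + (-8.9)^2)
Numerator real = -3.9*(-1.6) - (10.2)*(-8.9) = 97.02
Numerator imag = -10.2*(-1.6) - (-3.9)*(-8.9) = -18.39
Denominator = 81.77
Re(z) = 97.02/81.77 = 1.1865
Im(z) = -18.39/81.77 = -0.2249

Re(z) = 1.1865, Im(z) = -0.2249


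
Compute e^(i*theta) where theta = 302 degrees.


cos(302°) = 0.5299
sin(302°) = -0.8480

e^(i*302°) = 0.5299 - 0.8480i


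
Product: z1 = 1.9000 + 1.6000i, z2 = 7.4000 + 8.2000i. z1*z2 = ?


Real = 1.9*7.4 - 1.6*8.2 = 14.06 - 13.12 = 0.94
Imag = 1.9*8.2 + 7.4*1.6 = 15.58 + 11.84 = 27.42

0.9400 + 27.4200i


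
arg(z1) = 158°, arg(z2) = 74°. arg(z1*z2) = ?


arg(z1*z2) = 158° + 74° = 232°
Normalized to (-180°, 180°]: -128°

-128°


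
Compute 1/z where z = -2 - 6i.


|z|^2 = 4+36 = 40
1/z = (-2 + 6i)/40

1/z = -0.0500 + 0.1500i


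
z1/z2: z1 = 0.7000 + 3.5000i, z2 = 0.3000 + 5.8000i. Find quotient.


Conjugate of z2 = 0.3000 - 5.8000i
Numerator: (0.7000 + 3.5000i)(0.3000 - 5.8000i) = 20.5100 - 3.0100i
Denominator: 0.3^2 + 5.8^2 = 33.73
Result = (20.5100 - 3.0100i)/33.73

0.6081 - 0.0892i


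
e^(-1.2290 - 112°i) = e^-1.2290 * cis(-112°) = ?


e^-1.2290 = 0.2926
cos(-112°) = -0.3746
sin(-112°) = -0.9272
Real = 0.2926*(-0.3746) = -0.1096
Imag = 0.2926*(-0.9272) = -0.2713

-0.1096 - 0.2713i


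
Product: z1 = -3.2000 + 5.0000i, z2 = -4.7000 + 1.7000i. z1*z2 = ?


Real = -3.2*(-4.7) - 5*1.7 = 15.04 - 8.5 = 6.54
Imag = -3.2*1.7 - (4.7)*5 = -5.44 - (23.5) = -28.94

6.5400 - 28.9400i


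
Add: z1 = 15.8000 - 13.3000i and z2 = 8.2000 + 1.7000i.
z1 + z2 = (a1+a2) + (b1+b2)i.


Real: 15.8 + 8.2 = 24
Imag: -13.3 + 1.7 = -11.6

24.0000 - 11.6000i


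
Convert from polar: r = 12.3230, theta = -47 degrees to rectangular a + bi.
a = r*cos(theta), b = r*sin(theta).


a = 12.3230*cos(-47°) = 12.3230*0.682 = 8.4043
b = 12.3230*sin(-47°) = 12.3230*(-0.731354) = -9.0125

8.4043 - 9.0125i


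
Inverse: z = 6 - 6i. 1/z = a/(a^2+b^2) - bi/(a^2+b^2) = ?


|z|^2 = 36+36 = 72
1/z = (6 + 6i)/72

1/z = 0.0833 + 0.0833i


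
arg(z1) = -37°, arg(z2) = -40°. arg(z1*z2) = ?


arg(z1*z2) = -37° - 40° = -77°
Normalized to (-180°, 180°]: -77°

-77°


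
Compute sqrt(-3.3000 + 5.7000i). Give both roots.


|z| = sqrt(10.89+32.49) = 6.5863
sqrt((|z|+a)/2) = sqrt((6.5863+(-3.3))/2) = sqrt(1.6432) = 1.2819
sqrt((|z|-a)/2) = sqrt((6.5863-(-3.3))/2) = sqrt(4.9432) = 2.2233

±(1.2819 + 2.2233i) i.e. 1.2819 + 2.2233i and -1.2819 - 2.2233i


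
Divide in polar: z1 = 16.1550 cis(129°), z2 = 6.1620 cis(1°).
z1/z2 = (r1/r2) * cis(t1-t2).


r = 16.1550 / 6.1620 = 2.6217
theta = 129° - 1° = 128° = 128° (mod 360)

2.6217 cis(128°)


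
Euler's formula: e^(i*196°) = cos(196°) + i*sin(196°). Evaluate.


cos(196°) = -0.9613
sin(196°) = -0.2756

e^(i*196°) = -0.9613 - 0.2756i


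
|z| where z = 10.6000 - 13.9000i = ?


|z| = sqrt(10.6^2 + (-13.9)^2) = sqrt(112.36 + 193.21) = sqrt(305.57) = 17.4806

|z| = 17.4806


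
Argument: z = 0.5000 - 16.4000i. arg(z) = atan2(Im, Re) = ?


Re = 0.5, Im = -16.4
arg = atan2(-16.4, 0.5) = -88.2537 degrees

arg(z) = -88.2537 degrees


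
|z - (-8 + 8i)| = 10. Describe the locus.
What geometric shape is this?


|z - z0| = r is a circle with center z0 and radius r.
Center = (-8, 8), radius = 10

Circle with center (-8, 8) and radius 10


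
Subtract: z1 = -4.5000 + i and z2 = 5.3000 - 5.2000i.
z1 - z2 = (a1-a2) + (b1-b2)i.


Real: -4.5 - 5.3 = -9.8
Imag: 1 + 5.2 = 6.2

-9.8000 + 6.2000i


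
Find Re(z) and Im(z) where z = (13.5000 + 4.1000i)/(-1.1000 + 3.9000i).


Multiply by conjugate: (13.5000 + 4.1000i)(-1.1000 - 3.9000i) / ((-1.1)^2 + 3.9^2)
Numerator real = 13.5*(-1.1) + 4.1*3.9 = 1.14
Numerator imag = 4.1*(-1.1) - 13.5*3.9 = -57.16
Denominator = 16.42
Re(z) = 1.14/16.42 = 0.0694
Im(z) = -57.16/16.42 = -3.4811

Re(z) = 0.0694, Im(z) = -3.4811


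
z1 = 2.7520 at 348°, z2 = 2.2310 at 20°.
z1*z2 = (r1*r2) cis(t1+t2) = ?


r = 2.7520 * 2.2310 = 6.1397
theta = 348° + 20° = 368° = 8° (mod 360)

6.1397 cis(8°)


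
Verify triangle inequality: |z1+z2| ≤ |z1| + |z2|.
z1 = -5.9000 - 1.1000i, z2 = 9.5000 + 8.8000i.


|z1| = sqrt((-5.9)^2 + (-1.1)^2) = sqrt(36.02) = 6.0017
|z2| = sqrt(9.5^2 + 8.8^2) = sqrt(167.69) = 12.9495
z1+z2 = 3.6000 + 7.7000i
|z1+z2| = sqrt(72.25) = 8.5000
|z1|+|z2| = 6.0017 + 12.9495 = 18.9512

|z1+z2| = 8.5000 ≤ |z1|+|z2| = 18.9512 (verified)


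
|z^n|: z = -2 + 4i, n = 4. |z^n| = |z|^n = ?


|z| = sqrt(4+16) = sqrt(20) = 4.4721
|z^4| = |z|^4 = (sqrt(20))^4 = 20^2 = 400

|z^4| = 400


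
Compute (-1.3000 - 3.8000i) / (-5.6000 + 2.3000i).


Conjugate of z2 = -5.6000 - 2.3000i
Numerator: (-1.3000 - 3.8000i)(-5.6000 - 2.3000i) = -1.4600 + 24.2700i
Denominator: (-5.6)^2 + 2.3^2 = 36.65
Result = (-1.4600 + 24.2700i)/36.65

-0.0398 + 0.6622i


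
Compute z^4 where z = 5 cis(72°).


r^4 = 5^4 = 625
n*theta = 4*72° = 288° = 288° (mod 360)
a = 625*cos(288°) = 193.1356
b = 625*sin(288°) = -594.4103

625 cis(288°) = 193.1356 - 594.4103i


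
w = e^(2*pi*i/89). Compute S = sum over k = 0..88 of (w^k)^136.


The roots are w_k = w^k with w = e^(2*pi*i/89), and (w^k)^136 = (w^136)^k.
So S = 1 + u + u^2 + ... + u^(88) with u = w^136.
136 = 1*89 + 47, so 136 is not a multiple of 89: u = (w^89)^1 * w^47 = w^47 ≠ 1 (w is a primitive 89th root), while u^89 = (w^89)^136 = 1.
Geometric series: S = (1 - u^89)/(1 - u) = (1 - 1)/(1 - u) = 0

S = 0


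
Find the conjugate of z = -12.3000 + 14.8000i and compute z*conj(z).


z_bar = -12.3000 - 14.8000i
z*z_bar = (-12.3)^2 + 14.8^2 = 151.29 + 219.04 = 370.33

z_bar = -12.3000 - 14.8000i, z*z_bar = 370.33


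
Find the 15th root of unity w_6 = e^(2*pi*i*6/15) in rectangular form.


Angle = 360*6/15 = 144°
a = cos(144°) = -0.8090
b = sin(144°) = 0.5878

-0.8090 + 0.5878i


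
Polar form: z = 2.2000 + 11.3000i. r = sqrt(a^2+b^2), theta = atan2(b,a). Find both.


r = sqrt(4.84+127.69) = sqrt(132.53) = 11.5122
theta = atan2(11.3, 2.2) = 78.9829 degrees

r = 11.5122, theta = 78.9829 degrees


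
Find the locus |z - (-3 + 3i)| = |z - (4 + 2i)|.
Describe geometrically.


Equal distances means the locus is the perpendicular bisector of z1 and z2.
Midpoint = ((-3+4)/2, (3+2)/2) = (0.5000, 2.5000)

Perpendicular bisector through (0.5000, 2.5000)


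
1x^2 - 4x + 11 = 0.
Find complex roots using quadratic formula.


disc = (-4)^2 - 4*1*11 = 16 - 44 = -28
sqrt(|disc|) = sqrt(28) = 5.2915
Real part = 4/(2*1) = 2.0000
Imag part = 5.2915/(2*1) = 2.6458

2.0000 ± 2.6458i


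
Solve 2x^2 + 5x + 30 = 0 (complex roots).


disc = 5^2 - 4*2*30 = 25 - 240 = -215
sqrt(|disc|) = sqrt(215) = 14.6629
Real part = -5/(2*2) = -1.2500
Imag part = 14.6629/(2*2) = 3.6657

-1.2500 ± 3.6657i


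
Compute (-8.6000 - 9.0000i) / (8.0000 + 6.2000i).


Conjugate of z2 = 8.0000 - 6.2000i
Numerator: (-8.6000 - 9.0000i)(8.0000 - 6.2000i) = -124.6000 - 18.6800i
Denominator: 8^2 + 6.2^2 = 102.44
Result = (-124.6000 - 18.6800i)/102.44

-1.2163 - 0.1824i


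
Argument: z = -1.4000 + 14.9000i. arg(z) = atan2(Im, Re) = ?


Re = -1.4, Im = 14.9
arg = atan2(14.9, -1.4) = 95.3677 degrees

arg(z) = 95.3677 degrees


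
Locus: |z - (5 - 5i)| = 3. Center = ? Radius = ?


|z - z0| = r is a circle with center z0 and radius r.
Center = (5, -5), radius = 3

Circle with center (5, -5) and radius 3


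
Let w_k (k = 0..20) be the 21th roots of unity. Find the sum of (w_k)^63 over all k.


The roots are w_k = w^k with w = e^(2*pi*i/21), and (w^k)^63 = (w^63)^k.
So S = 1 + u + u^2 + ... + u^(20) with u = w^63.
63 = 3*21 + 0, so 63 is a multiple of 21 and u = (w^21)^3 = 1.
Every one of the 21 terms equals 1: S = 21

S = 21


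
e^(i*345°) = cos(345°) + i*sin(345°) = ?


cos(345°) = 0.9659
sin(345°) = -0.2588

e^(i*345°) = 0.9659 - 0.2588i


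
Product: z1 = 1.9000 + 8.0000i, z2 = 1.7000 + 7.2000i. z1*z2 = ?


Real = 1.9*1.7 - 8*7.2 = 3.23 - 57.6 = -54.37
Imag = 1.9*7.2 + 1.7*8 = 13.68 + 13.6 = 27.28

-54.3700 + 27.2800i


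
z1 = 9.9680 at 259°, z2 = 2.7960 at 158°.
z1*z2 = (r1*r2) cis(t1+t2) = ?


r = 9.9680 * 2.7960 = 27.8705
theta = 259° + 158° = 417° = 57° (mod 360)

27.8705 cis(57°)


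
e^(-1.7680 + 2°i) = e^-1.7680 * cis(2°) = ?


e^-1.7680 = 0.1707
cos(2°) = 0.9994
sin(2°) = 0.0349
Real = 0.1707*0.9994 = 0.1706
Imag = 0.1707*0.0349 = 0.0060

0.1706 + 0.0060i


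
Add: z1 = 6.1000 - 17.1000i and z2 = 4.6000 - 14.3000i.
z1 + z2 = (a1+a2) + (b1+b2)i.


Real: 6.1 + 4.6 = 10.7
Imag: -17.1 - 14.3 = -31.4

10.7000 - 31.4000i


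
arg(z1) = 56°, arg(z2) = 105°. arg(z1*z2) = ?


arg(z1*z2) = 56° + 105° = 161°
Normalized to (-180°, 180°]: 161°

161°


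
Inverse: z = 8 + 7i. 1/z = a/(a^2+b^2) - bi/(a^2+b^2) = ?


|z|^2 = 64+49 = 113
1/z = (8 - 7i)/113

1/z = 0.0708 - 0.0619i


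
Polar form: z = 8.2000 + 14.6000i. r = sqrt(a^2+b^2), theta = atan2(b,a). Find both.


r = sqrt(67.24+213.16) = sqrt(280.4) = 16.7451
theta = atan2(14.6, 8.2) = 60.6795 degrees

r = 16.7451, theta = 60.6795 degrees


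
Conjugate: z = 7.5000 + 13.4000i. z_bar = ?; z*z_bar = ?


z_bar = 7.5000 - 13.4000i
z*z_bar = 7.5^2 + 13.4^2 = 56.25 + 179.56 = 235.81

z_bar = 7.5000 - 13.4000i, z*z_bar = 235.81


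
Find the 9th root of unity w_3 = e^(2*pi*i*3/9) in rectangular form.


Angle = 360*3/9 = 120°
a = cos(120°) = -0.5000
b = sin(120°) = 0.8660

-0.5000 + 0.8660i


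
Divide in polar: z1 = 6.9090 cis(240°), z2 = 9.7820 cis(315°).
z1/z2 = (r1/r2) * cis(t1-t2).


r = 6.9090 / 9.7820 = 0.7063
theta = 240° - 315° = -75° = 285° (mod 360)

0.7063 cis(285°)


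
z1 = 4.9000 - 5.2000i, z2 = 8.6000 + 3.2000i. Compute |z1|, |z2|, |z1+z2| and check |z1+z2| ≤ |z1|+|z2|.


|z1| = sqrt(4.9^2 + (-5.2)^2) = sqrt(51.05) = 7.1449
|z2| = sqrt(8.6^2 + 3.2^2) = sqrt(84.2) = 9.1761
z1+z2 = 13.5000 - 2.0000i
|z1+z2| = sqrt(186.25) = 13.6473
|z1|+|z2| = 7.1449 + 9.1761 = 16.3210

|z1+z2| = 13.6473 ≤ |z1|+|z2| = 16.3210 (verified)


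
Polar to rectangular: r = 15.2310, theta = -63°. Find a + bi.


a = 15.2310*cos(-63°) = 15.2310*0.45399 = 6.9147
b = 15.2310*sin(-63°) = 15.2310*(-0.891007) = -13.5709

6.9147 - 13.5709i


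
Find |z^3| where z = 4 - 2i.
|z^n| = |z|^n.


|z| = sqrt(16+4) = sqrt(20) = 4.4721
|z^3| = |z|^3 = (sqrt(20))^3 = 20*sqrt(20)

|z^3| = 20*sqrt(20) ≈ 89.4427


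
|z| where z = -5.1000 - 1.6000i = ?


|z| = sqrt((-5.1)^2 + (-1.6)^2) = sqrt(26.01 + 2.56) = sqrt(28.57) = 5.3451

|z| = 5.3451


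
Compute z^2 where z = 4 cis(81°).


r^2 = 4^2 = 16
n*theta = 2*81° = 162° = 162° (mod 360)
a = 16*cos(162°) = -15.2169
b = 16*sin(162°) = 4.9443

16 cis(162°) = -15.2169 + 4.9443i


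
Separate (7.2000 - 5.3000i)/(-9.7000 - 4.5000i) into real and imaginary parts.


Multiply by conjugate: (7.2000 - 5.3000i)(-9.7000 + 4.5000i) / ((-9.7)^2 + (-4.5)^2)
Numerator real = 7.2*(-9.7) - (5.3)*(-4.5) = -45.99
Numerator imag = -5.3*(-9.7) - 7.2*(-4.5) = 83.81
Denominator = 114.34
Re(z) = -45.99/114.34 = -0.4022
Im(z) = 83.81/114.34 = 0.7330

Re(z) = -0.4022, Im(z) = 0.7330


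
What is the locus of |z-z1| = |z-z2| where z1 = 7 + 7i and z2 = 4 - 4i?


Equal distances means the locus is the perpendicular bisector of z1 and z2.
Midpoint = ((7+4)/2, (7+(-4))/2) = (5.5000, 1.5000)

Perpendicular bisector through (5.5000, 1.5000)


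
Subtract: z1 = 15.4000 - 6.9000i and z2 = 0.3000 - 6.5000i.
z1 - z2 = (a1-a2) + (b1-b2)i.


Real: 15.4 - 0.3 = 15.1
Imag: -6.9 + 6.5 = -0.4

15.1000 - 0.4000i


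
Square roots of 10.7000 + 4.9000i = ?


|z| = sqrt(114.49+24.01) = 11.7686
sqrt((|z|+a)/2) = sqrt((11.7686+10.7)/2) = sqrt(11.2343) = 3.3518
sqrt((|z|-a)/2) = sqrt((11.7686-10.7)/2) = sqrt(0.5343) = 0.7310

±(3.3518 + 0.7310i) i.e. 3.3518 + 0.7310i and -3.3518 - 0.7310i


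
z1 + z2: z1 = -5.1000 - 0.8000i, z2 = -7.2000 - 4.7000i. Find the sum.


Real: -5.1 - 7.2 = -12.3
Imag: -0.8 - 4.7 = -5.5

-12.3000 - 5.5000i


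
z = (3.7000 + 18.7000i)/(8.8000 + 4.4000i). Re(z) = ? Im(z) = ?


Multiply by conjugate: (3.7000 + 18.7000i)(8.8000 - 4.4000i) / (8.8^2 + 4.4^2)
Numerator real = 3.7*8.8 + 18.7*4.4 = 114.84
Numerator imag = 18.7*8.8 - 3.7*4.4 = 148.28
Denominator = 96.8
Re(z) = 114.84/96.8 = 1.1864
Im(z) = 148.28/96.8 = 1.5318

Re(z) = 1.1864, Im(z) = 1.5318


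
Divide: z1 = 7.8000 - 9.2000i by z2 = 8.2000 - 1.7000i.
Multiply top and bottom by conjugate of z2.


Conjugate of z2 = 8.2000 + 1.7000i
Numerator: (7.8000 - 9.2000i)(8.2000 + 1.7000i) = 79.6000 - 62.1800i
Denominator: 8.2^2 + (-1.7)^2 = 70.13
Result = (79.6000 - 62.1800i)/70.13

1.1350 - 0.8866i


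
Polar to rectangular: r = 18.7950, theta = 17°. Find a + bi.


a = 18.7950*cos(17°) = 18.7950*0.9563 = 17.9737
b = 18.7950*sin(17°) = 18.7950*0.29237 = 5.4951

17.9737 + 5.4951i
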